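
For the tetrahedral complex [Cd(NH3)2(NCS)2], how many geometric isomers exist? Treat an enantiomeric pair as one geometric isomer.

1

In a tetrahedral complex all four positions are equivalent and every pair of ligands is adjacent — there is no cis/trans distinction.
Only one geometric arrangement is possible.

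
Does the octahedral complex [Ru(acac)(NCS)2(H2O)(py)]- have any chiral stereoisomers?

yes

Each acac is bidentate and must span two cis positions.
There are 4 geometric isomers: NCS cis (3 arrangements, 2 chiral); NCS trans.
Of these, 2 lack any improper symmetry element and so occur as enantiomeric pairs, giving 4 + 2 = 6 stereoisomers in total.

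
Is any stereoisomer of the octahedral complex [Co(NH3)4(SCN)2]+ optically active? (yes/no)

In an octahedral complex each vertex has one trans partner and four cis neighbours.
The distinct arrangements are (2 in all): SCN trans; SCN cis.
Each arrangement has an internal mirror plane or centre of symmetry, so none is chiral.

no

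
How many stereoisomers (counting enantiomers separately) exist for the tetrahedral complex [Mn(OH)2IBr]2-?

1

Only one geometric arrangement is possible.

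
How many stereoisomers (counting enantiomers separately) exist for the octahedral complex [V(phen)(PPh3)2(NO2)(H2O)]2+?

6

The six octahedral sites form three mutually perpendicular trans pairs.
Each phen is bidentate and must span two cis positions.
The distinct arrangements are (4 in all): PPh3 cis (3 arrangements, 2 chiral); PPh3 trans.
Of these, 2 lack any improper symmetry element and so occur as enantiomeric pairs, giving 4 + 2 = 6 stereoisomers in total.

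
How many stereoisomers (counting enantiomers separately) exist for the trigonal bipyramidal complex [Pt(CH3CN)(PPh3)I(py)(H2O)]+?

A trigonal bipyramid has two axial and three equatorial sites, which are chemically inequivalent.
Systematic enumeration (placing each ligand type in turn and discarding arrangements equivalent by rotation or reflection) gives 10 geometric isomers.
Of these, 10 lack any improper symmetry element and so occur as enantiomeric pairs, giving 10 + 10 = 20 stereoisomers in total.

20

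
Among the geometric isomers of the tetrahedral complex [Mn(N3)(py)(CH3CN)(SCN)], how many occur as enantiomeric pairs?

1

In a tetrahedral complex all four positions are equivalent and every pair of ligands is adjacent — there is no cis/trans distinction.
Only one geometric arrangement is possible; it has no improper symmetry element, so it exists as a pair of enantiomers (2 stereoisomers).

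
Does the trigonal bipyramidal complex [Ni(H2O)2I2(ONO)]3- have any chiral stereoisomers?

yes

In a trigonal bipyramid the two axial positions differ from the three equatorial ones.
Placing the ligands in turn and identifying arrangements related by rotation or reflection leaves 5 distinct geometric isomers.
One of these lacks any improper symmetry element and so occurs as an enantiomeric pair, giving 5 + 1 = 6 stereoisomers in total.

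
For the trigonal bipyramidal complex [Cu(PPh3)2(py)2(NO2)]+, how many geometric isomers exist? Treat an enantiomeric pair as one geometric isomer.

In a trigonal bipyramid the two axial positions differ from the three equatorial ones.
Systematic enumeration (placing each ligand type in turn and discarding arrangements equivalent by rotation or reflection) gives 5 geometric isomers.

5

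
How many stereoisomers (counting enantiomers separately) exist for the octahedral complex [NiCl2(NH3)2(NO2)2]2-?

6

Working through the distinct placements yields 5 geometric isomers: Cl trans, NH3 trans, NO2 trans; Cl trans, NH3 cis, NO2 cis; Cl cis, NH3 cis, NO2 trans; Cl cis, NH3 cis, NO2 cis (chiral); Cl cis, NH3 trans, NO2 cis.
One of these lacks any improper symmetry element and so occurs as an enantiomeric pair, giving 5 + 1 = 6 stereoisomers in total.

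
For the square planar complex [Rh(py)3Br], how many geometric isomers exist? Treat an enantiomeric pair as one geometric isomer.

In a square planar complex each vertex has one trans partner and two cis neighbours.
Only one geometric arrangement is possible.

1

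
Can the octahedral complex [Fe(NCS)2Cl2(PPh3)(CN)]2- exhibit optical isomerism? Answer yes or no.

The six octahedral sites form three mutually perpendicular trans pairs.
The distinct arrangements are (6 in all): NCS cis, Cl cis (3 arrangements, 2 chiral); NCS trans, Cl cis; NCS cis, Cl trans; NCS trans, Cl trans.
Of these, 2 lack any improper symmetry element and so occur as enantiomeric pairs, giving 6 + 2 = 8 stereoisomers in total.

yes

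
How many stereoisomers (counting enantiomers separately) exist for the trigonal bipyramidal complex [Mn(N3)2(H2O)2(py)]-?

6

A trigonal bipyramid has two axial and three equatorial sites, which are chemically inequivalent.
Systematic enumeration (placing each ligand type in turn and discarding arrangements equivalent by rotation or reflection) gives 5 geometric isomers.
One of these lacks any improper symmetry element and so occurs as an enantiomeric pair, giving 5 + 1 = 6 stereoisomers in total.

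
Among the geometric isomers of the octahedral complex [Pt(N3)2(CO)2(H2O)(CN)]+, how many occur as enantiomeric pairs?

2

Working through the distinct placements yields 6 geometric isomers: N3 trans, CO cis; N3 cis, CO cis (3 arrangements, 2 chiral); N3 trans, CO trans; N3 cis, CO trans.
Of these, 2 lack any improper symmetry element and so occur as enantiomeric pairs, giving 6 + 2 = 8 stereoisomers in total.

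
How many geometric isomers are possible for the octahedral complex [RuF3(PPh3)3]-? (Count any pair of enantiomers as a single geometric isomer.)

The six octahedral sites form three mutually perpendicular trans pairs.
The distinct arrangements are (2 in all): F mer; F fac.

2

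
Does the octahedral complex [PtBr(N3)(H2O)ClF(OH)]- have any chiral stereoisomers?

yes

The six octahedral sites form three mutually perpendicular trans pairs.
Systematic enumeration (placing each ligand type in turn and discarding arrangements equivalent by rotation or reflection) gives 15 geometric isomers.
Of these, 15 lack any improper symmetry element and so occur as enantiomeric pairs, giving 15 + 15 = 30 stereoisomers in total.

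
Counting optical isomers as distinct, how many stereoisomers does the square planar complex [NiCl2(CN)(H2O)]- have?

2

In a square planar complex each vertex has one trans partner and two cis neighbours.
Systematic placement gives 2 geometric isomers: Cl cis; Cl trans.
Each arrangement has an internal mirror plane or centre of symmetry, so none is chiral.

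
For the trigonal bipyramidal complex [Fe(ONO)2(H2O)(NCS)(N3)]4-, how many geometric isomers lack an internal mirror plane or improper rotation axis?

3

A trigonal bipyramid has two axial and three equatorial sites, which are chemically inequivalent.
Systematic enumeration (placing each ligand type in turn and discarding arrangements equivalent by rotation or reflection) gives 7 geometric isomers.
Of these, 3 lack any improper symmetry element and so occur as enantiomeric pairs, giving 7 + 3 = 10 stereoisomers in total.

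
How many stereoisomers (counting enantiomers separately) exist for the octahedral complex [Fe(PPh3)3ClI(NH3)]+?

5

There are 4 geometric isomers: PPh3 mer (3 arrangements); PPh3 fac (chiral).
One of these lacks any improper symmetry element and so occurs as an enantiomeric pair, giving 4 + 1 = 5 stereoisomers in total.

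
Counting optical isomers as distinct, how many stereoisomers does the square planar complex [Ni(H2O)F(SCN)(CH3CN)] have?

In a square planar complex each vertex has one trans partner and two cis neighbours.
The distinct arrangements are (3 in all): (CH3CN/H2O trans, F/SCN trans); (CH3CN/SCN trans, F/H2O trans); (CH3CN/F trans, H2O/SCN trans).
Each arrangement has an internal mirror plane or centre of symmetry, so none is chiral.

3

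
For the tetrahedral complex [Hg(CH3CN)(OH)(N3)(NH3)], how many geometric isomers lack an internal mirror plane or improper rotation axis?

All four vertices of a tetrahedron are equivalent and mutually adjacent, so cis/trans isomerism cannot arise.
Only one geometric arrangement is possible; it has no improper symmetry element, so it exists as a pair of enantiomers (2 stereoisomers).

1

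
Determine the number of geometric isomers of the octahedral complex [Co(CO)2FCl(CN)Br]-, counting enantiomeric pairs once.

The six octahedral sites form three mutually perpendicular trans pairs.
Placing the ligands in turn and identifying arrangements related by rotation or reflection leaves 9 distinct geometric isomers.

9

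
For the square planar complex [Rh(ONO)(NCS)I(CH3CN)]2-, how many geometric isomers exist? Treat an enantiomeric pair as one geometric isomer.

3

In a square planar complex each vertex has one trans partner and two cis neighbours.
The distinct arrangements are (3 in all): (CH3CN/NCS trans, I/ONO trans); (CH3CN/ONO trans, I/NCS trans); (CH3CN/I trans, NCS/ONO trans).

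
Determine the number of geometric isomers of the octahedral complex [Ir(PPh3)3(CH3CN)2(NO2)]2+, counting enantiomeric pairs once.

In an octahedral complex each vertex has one trans partner and four cis neighbours.
Systematic placement gives 3 geometric isomers: PPh3 mer, CH3CN trans; PPh3 mer, CH3CN cis; PPh3 fac, CH3CN cis.

3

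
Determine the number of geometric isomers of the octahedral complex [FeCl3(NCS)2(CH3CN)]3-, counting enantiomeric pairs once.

3

The six octahedral sites form three mutually perpendicular trans pairs.
Working through the distinct placements yields 3 geometric isomers: Cl mer, NCS trans; Cl fac, NCS cis; Cl mer, NCS cis.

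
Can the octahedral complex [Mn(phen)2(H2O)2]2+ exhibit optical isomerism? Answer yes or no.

yes

An octahedron has six vertices in three trans pairs; every non-trans pair is cis.
Each phen is bidentate and must span two cis positions.
There are 2 geometric isomers: H2O trans; H2O cis (chiral).
One of these lacks any improper symmetry element and so occurs as an enantiomeric pair, giving 2 + 1 = 3 stereoisomers in total.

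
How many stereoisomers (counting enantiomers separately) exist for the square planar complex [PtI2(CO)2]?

There are 2 geometric isomers: I cis; I trans.
Each arrangement has an internal mirror plane or centre of symmetry, so none is chiral.

2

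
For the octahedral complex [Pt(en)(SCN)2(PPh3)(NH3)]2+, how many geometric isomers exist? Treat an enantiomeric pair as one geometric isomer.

The six octahedral sites form three mutually perpendicular trans pairs.
Each en is bidentate and must span two cis positions.
The distinct arrangements are (4 in all): SCN cis (3 arrangements, 2 chiral); SCN trans.

4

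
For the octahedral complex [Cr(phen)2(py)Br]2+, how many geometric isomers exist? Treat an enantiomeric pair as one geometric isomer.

2

In an octahedral complex each vertex has one trans partner and four cis neighbours.
Each phen is bidentate and must span two cis positions.
The distinct arrangements are (2 in all): py and Br mutually cis (chiral); py and Br mutually trans.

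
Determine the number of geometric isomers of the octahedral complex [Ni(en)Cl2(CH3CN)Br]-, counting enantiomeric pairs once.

In an octahedral complex each vertex has one trans partner and four cis neighbours.
Each en is bidentate and must span two cis positions.
Working through the distinct placements yields 4 geometric isomers: Cl cis (3 arrangements, 2 chiral); Cl trans.

4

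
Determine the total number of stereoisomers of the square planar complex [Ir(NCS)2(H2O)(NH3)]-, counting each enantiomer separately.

2

In a square planar complex each vertex has one trans partner and two cis neighbours.
Systematic placement gives 2 geometric isomers: NCS cis; NCS trans.
Each arrangement has an internal mirror plane or centre of symmetry, so none is chiral.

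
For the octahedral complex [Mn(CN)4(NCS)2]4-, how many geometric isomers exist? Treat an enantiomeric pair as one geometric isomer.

There are 2 geometric isomers: NCS trans; NCS cis.

2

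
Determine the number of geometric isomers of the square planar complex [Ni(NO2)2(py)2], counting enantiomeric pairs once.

2

In a square planar complex each vertex has one trans partner and two cis neighbours.
The distinct arrangements are (2 in all): NO2 cis; NO2 trans.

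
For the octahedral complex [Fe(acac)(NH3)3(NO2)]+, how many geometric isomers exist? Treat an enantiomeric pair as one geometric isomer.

2

Each acac is bidentate and must span two cis positions.
The distinct arrangements are (2 in all): NH3 mer; NH3 fac.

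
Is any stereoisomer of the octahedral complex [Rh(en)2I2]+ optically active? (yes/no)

yes

An octahedron has six vertices in three trans pairs; every non-trans pair is cis.
Each en is bidentate and must span two cis positions.
Systematic placement gives 2 geometric isomers: I trans; I cis (chiral).
One of these lacks any improper symmetry element and so occurs as an enantiomeric pair, giving 2 + 1 = 3 stereoisomers in total.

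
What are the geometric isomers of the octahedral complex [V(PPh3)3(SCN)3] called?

Working through the distinct placements yields 2 geometric isomers: PPh3 mer; PPh3 fac.

fac and mer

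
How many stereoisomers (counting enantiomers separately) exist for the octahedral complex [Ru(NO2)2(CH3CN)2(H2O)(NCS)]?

8

In an octahedral complex each vertex has one trans partner and four cis neighbours.
The distinct arrangements are (6 in all): NO2 trans, CH3CN trans; NO2 cis, CH3CN trans; NO2 trans, CH3CN cis; NO2 cis, CH3CN cis (3 arrangements, 2 chiral).
Of these, 2 lack any improper symmetry element and so occur as enantiomeric pairs, giving 6 + 2 = 8 stereoisomers in total.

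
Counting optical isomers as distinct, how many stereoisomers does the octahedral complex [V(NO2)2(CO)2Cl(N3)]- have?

In an octahedral complex each vertex has one trans partner and four cis neighbours.
There are 6 geometric isomers: NO2 trans, CO trans; NO2 cis, CO trans; NO2 trans, CO cis; NO2 cis, CO cis (3 arrangements, 2 chiral).
Of these, 2 lack any improper symmetry element and so occur as enantiomeric pairs, giving 6 + 2 = 8 stereoisomers in total.

8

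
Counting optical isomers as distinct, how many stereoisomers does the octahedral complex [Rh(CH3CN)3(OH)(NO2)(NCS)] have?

5

Systematic placement gives 4 geometric isomers: CH3CN mer (3 arrangements); CH3CN fac (chiral).
One of these lacks any improper symmetry element and so occurs as an enantiomeric pair, giving 4 + 1 = 5 stereoisomers in total.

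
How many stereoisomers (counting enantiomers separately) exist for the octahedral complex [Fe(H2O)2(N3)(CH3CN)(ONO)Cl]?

Exhaustive case analysis gives 9 geometric isomers.
Of these, 6 lack any improper symmetry element and so occur as enantiomeric pairs, giving 9 + 6 = 15 stereoisomers in total.

15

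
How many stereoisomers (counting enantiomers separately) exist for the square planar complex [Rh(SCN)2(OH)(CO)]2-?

2

A square has two trans pairs of vertices; adjacent vertices are cis.
Systematic placement gives 2 geometric isomers: SCN cis; SCN trans.
Each arrangement has an internal mirror plane or centre of symmetry, so none is chiral.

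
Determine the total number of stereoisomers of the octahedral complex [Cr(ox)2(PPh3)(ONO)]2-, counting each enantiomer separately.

An octahedron has six vertices in three trans pairs; every non-trans pair is cis.
Each ox is bidentate and must span two cis positions.
The distinct arrangements are (2 in all): PPh3 and ONO mutually trans; PPh3 and ONO mutually cis (chiral).
One of these lacks any improper symmetry element and so occurs as an enantiomeric pair, giving 2 + 1 = 3 stereoisomers in total.

3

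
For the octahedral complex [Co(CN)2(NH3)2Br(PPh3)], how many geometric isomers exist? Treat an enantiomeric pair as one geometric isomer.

6

The six octahedral sites form three mutually perpendicular trans pairs.
The distinct arrangements are (6 in all): CN cis, NH3 cis (3 arrangements, 2 chiral); CN cis, NH3 trans; CN trans, NH3 cis; CN trans, NH3 trans.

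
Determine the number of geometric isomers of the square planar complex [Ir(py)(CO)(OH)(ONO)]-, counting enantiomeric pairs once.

3

A square has two trans pairs of vertices; adjacent vertices are cis.
The distinct arrangements are (3 in all): (CO/ONO trans, OH/py trans); (CO/py trans, OH/ONO trans); (CO/OH trans, ONO/py trans).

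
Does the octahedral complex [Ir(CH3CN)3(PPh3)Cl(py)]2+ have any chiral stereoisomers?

yes

The distinct arrangements are (4 in all): CH3CN mer (3 arrangements); CH3CN fac (chiral).
One of these lacks any improper symmetry element and so occurs as an enantiomeric pair, giving 4 + 1 = 5 stereoisomers in total.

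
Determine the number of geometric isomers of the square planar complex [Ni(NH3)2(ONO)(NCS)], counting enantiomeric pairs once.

2

A square has two trans pairs of vertices; adjacent vertices are cis.
Working through the distinct placements yields 2 geometric isomers: NH3 cis; NH3 trans.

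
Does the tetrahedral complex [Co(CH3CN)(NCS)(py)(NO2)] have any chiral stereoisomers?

yes

Only one geometric arrangement is possible; it has no improper symmetry element, so it exists as a pair of enantiomers (2 stereoisomers).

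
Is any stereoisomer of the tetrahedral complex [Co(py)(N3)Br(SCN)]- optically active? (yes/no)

yes

All four vertices of a tetrahedron are equivalent and mutually adjacent, so cis/trans isomerism cannot arise.
Only one geometric arrangement is possible; it has no improper symmetry element, so it exists as a pair of enantiomers (2 stereoisomers).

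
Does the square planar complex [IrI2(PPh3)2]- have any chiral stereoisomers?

no

A square has two trans pairs of vertices; adjacent vertices are cis.
The distinct arrangements are (2 in all): I cis; I trans.
Each arrangement has an internal mirror plane or centre of symmetry, so none is chiral.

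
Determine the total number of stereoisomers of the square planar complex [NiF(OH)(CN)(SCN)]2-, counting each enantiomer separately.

3

In a square planar complex each vertex has one trans partner and two cis neighbours.
Working through the distinct placements yields 3 geometric isomers: (CN/OH trans, F/SCN trans); (CN/SCN trans, F/OH trans); (CN/F trans, OH/SCN trans).
Each arrangement has an internal mirror plane or centre of symmetry, so none is chiral.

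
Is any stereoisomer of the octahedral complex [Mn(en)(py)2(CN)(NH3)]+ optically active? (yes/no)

yes

In an octahedral complex each vertex has one trans partner and four cis neighbours.
Each en is bidentate and must span two cis positions.
The distinct arrangements are (4 in all): py cis (3 arrangements, 2 chiral); py trans.
Of these, 2 lack any improper symmetry element and so occur as enantiomeric pairs, giving 4 + 2 = 6 stereoisomers in total.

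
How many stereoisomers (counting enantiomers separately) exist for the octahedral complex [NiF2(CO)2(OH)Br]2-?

8

The six octahedral sites form three mutually perpendicular trans pairs.
There are 6 geometric isomers: F cis, CO cis (3 arrangements, 2 chiral); F trans, CO cis; F cis, CO trans; F trans, CO trans.
Of these, 2 lack any improper symmetry element and so occur as enantiomeric pairs, giving 6 + 2 = 8 stereoisomers in total.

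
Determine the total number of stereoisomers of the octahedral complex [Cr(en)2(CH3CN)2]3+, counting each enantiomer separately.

3

An octahedron has six vertices in three trans pairs; every non-trans pair is cis.
Each en is bidentate and must span two cis positions.
The distinct arrangements are (2 in all): CH3CN trans; CH3CN cis (chiral).
One of these lacks any improper symmetry element and so occurs as an enantiomeric pair, giving 2 + 1 = 3 stereoisomers in total.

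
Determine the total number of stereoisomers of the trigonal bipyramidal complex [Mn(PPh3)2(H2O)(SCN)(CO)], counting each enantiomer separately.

A trigonal bipyramid has two axial and three equatorial sites, which are chemically inequivalent.
Systematic enumeration (placing each ligand type in turn and discarding arrangements equivalent by rotation or reflection) gives 7 geometric isomers.
Of these, 3 lack any improper symmetry element and so occur as enantiomeric pairs, giving 7 + 3 = 10 stereoisomers in total.

10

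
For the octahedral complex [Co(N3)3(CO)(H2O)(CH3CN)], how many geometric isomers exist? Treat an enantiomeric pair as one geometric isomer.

4

There are 4 geometric isomers: N3 mer (3 arrangements); N3 fac (chiral).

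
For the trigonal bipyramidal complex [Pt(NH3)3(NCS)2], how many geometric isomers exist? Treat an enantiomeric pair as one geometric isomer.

Systematic placement gives 3 geometric isomers: NCS both axial; NCS one axial, one equatorial; NCS both equatorial.

3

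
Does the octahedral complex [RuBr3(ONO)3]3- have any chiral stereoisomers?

no

The six octahedral sites form three mutually perpendicular trans pairs.
Systematic placement gives 2 geometric isomers: Br mer; Br fac.
Each arrangement has an internal mirror plane or centre of symmetry, so none is chiral.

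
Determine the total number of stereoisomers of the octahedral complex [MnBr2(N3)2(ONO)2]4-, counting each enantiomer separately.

6

The six octahedral sites form three mutually perpendicular trans pairs.
Systematic placement gives 5 geometric isomers: Br trans, N3 trans, ONO trans; Br trans, N3 cis, ONO cis; Br cis, N3 cis, ONO trans; Br cis, N3 cis, ONO cis (chiral); Br cis, N3 trans, ONO cis.
One of these lacks any improper symmetry element and so occurs as an enantiomeric pair, giving 5 + 1 = 6 stereoisomers in total.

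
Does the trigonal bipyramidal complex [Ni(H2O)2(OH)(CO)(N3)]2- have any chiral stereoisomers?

Placing the ligands in turn and identifying arrangements related by rotation or reflection leaves 7 distinct geometric isomers.
Of these, 3 lack any improper symmetry element and so occur as enantiomeric pairs, giving 7 + 3 = 10 stereoisomers in total.

yes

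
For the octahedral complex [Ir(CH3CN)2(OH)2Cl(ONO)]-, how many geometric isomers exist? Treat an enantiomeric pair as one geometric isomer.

6

An octahedron has six vertices in three trans pairs; every non-trans pair is cis.
Working through the distinct placements yields 6 geometric isomers: CH3CN trans, OH cis; CH3CN trans, OH trans; CH3CN cis, OH cis (3 arrangements, 2 chiral); CH3CN cis, OH trans.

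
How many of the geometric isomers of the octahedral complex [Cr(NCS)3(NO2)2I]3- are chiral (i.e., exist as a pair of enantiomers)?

0

An octahedron has six vertices in three trans pairs; every non-trans pair is cis.
The distinct arrangements are (3 in all): NCS mer, NO2 trans; NCS fac, NO2 cis; NCS mer, NO2 cis.
Each arrangement has an internal mirror plane or centre of symmetry, so none is chiral.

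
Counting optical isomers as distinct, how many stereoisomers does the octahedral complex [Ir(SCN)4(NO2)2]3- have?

2

In an octahedral complex each vertex has one trans partner and four cis neighbours.
Working through the distinct placements yields 2 geometric isomers: NO2 trans; NO2 cis.
Each arrangement has an internal mirror plane or centre of symmetry, so none is chiral.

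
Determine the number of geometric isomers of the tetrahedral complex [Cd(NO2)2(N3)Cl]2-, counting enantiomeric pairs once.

1

In a tetrahedral complex all four positions are equivalent and every pair of ligands is adjacent — there is no cis/trans distinction.
Only one geometric arrangement is possible.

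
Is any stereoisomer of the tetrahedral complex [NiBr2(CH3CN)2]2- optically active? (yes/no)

Only one geometric arrangement is possible.

no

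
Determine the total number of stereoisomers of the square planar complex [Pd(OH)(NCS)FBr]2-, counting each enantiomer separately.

3

A square has two trans pairs of vertices; adjacent vertices are cis.
Working through the distinct placements yields 3 geometric isomers: (Br/NCS trans, F/OH trans); (Br/OH trans, F/NCS trans); (Br/F trans, NCS/OH trans).
Each arrangement has an internal mirror plane or centre of symmetry, so none is chiral.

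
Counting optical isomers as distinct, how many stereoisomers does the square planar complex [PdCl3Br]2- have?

1

Only one geometric arrangement is possible.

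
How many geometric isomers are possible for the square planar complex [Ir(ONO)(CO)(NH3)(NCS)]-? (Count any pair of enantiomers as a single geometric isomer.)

3

In a square planar complex each vertex has one trans partner and two cis neighbours.
There are 3 geometric isomers: (CO/NH3 trans, NCS/ONO trans); (CO/ONO trans, NCS/NH3 trans); (CO/NCS trans, NH3/ONO trans).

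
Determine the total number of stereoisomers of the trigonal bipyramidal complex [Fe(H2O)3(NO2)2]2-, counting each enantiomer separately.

3

In a trigonal bipyramid the two axial positions differ from the three equatorial ones.
The distinct arrangements are (3 in all): NO2 both equatorial; NO2 one axial, one equatorial; NO2 both axial.
Each arrangement has an internal mirror plane or centre of symmetry, so none is chiral.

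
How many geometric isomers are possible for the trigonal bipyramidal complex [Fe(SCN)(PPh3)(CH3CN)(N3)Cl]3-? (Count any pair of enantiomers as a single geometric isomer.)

In a trigonal bipyramid the two axial positions differ from the three equatorial ones.
Exhaustive case analysis gives 10 geometric isomers.

10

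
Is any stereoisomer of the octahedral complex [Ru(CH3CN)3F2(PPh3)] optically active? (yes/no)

no

There are 3 geometric isomers: CH3CN mer, F cis; CH3CN mer, F trans; CH3CN fac, F cis.
Each arrangement has an internal mirror plane or centre of symmetry, so none is chiral.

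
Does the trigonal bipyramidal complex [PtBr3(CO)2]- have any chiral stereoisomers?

Working through the distinct placements yields 3 geometric isomers: CO both equatorial; CO one axial, one equatorial; CO both axial.
Each arrangement has an internal mirror plane or centre of symmetry, so none is chiral.

no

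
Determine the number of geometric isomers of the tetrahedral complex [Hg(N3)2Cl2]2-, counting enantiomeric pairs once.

All four vertices of a tetrahedron are equivalent and mutually adjacent, so cis/trans isomerism cannot arise.
Only one geometric arrangement is possible.

1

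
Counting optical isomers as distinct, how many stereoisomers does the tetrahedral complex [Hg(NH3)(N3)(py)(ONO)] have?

2

In a tetrahedral complex all four positions are equivalent and every pair of ligands is adjacent — there is no cis/trans distinction.
Only one geometric arrangement is possible; it has no improper symmetry element, so it exists as a pair of enantiomers (2 stereoisomers).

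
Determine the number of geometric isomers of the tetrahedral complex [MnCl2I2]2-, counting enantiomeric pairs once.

1

All four vertices of a tetrahedron are equivalent and mutually adjacent, so cis/trans isomerism cannot arise.
Only one geometric arrangement is possible.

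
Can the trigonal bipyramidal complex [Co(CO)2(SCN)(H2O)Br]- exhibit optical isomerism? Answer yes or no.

yes

In a trigonal bipyramid the two axial positions differ from the three equatorial ones.
Systematic enumeration (placing each ligand type in turn and discarding arrangements equivalent by rotation or reflection) gives 7 geometric isomers.
Of these, 3 lack any improper symmetry element and so occur as enantiomeric pairs, giving 7 + 3 = 10 stereoisomers in total.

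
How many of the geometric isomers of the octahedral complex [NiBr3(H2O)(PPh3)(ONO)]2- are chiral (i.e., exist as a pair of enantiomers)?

1

Systematic placement gives 4 geometric isomers: Br mer (3 arrangements); Br fac (chiral).
One of these lacks any improper symmetry element and so occurs as an enantiomeric pair, giving 4 + 1 = 5 stereoisomers in total.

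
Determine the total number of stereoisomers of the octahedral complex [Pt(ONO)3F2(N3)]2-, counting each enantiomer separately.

3

In an octahedral complex each vertex has one trans partner and four cis neighbours.
Working through the distinct placements yields 3 geometric isomers: ONO mer, F trans; ONO mer, F cis; ONO fac, F cis.
Each arrangement has an internal mirror plane or centre of symmetry, so none is chiral.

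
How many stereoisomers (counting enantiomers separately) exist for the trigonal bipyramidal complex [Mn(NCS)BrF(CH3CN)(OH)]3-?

20

Exhaustive case analysis gives 10 geometric isomers.
Of these, 10 lack any improper symmetry element and so occur as enantiomeric pairs, giving 10 + 10 = 20 stereoisomers in total.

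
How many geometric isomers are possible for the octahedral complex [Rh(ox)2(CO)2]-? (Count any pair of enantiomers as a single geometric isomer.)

2

The six octahedral sites form three mutually perpendicular trans pairs.
Each ox is bidentate and must span two cis positions.
Systematic placement gives 2 geometric isomers: CO trans; CO cis (chiral).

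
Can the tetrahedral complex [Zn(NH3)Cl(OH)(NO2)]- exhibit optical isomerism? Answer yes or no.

yes

All four vertices of a tetrahedron are equivalent and mutually adjacent, so cis/trans isomerism cannot arise.
Only one geometric arrangement is possible; it has no improper symmetry element, so it exists as a pair of enantiomers (2 stereoisomers).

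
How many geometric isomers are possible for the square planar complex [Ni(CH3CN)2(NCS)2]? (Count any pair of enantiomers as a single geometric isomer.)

In a square planar complex each vertex has one trans partner and two cis neighbours.
Systematic placement gives 2 geometric isomers: CH3CN cis; CH3CN trans.

2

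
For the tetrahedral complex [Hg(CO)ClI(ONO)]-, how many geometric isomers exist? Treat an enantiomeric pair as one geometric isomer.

All four vertices of a tetrahedron are equivalent and mutually adjacent, so cis/trans isomerism cannot arise.
Only one geometric arrangement is possible; it has no improper symmetry element, so it exists as a pair of enantiomers (2 stereoisomers).

1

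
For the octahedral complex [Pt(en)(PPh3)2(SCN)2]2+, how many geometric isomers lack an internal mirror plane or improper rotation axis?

An octahedron has six vertices in three trans pairs; every non-trans pair is cis.
Each en is bidentate and must span two cis positions.
Working through the distinct placements yields 3 geometric isomers: PPh3 trans, SCN cis; PPh3 cis, SCN cis (chiral); PPh3 cis, SCN trans.
One of these lacks any improper symmetry element and so occurs as an enantiomeric pair, giving 3 + 1 = 4 stereoisomers in total.

1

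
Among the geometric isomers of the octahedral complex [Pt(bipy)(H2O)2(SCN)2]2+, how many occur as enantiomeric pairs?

In an octahedral complex each vertex has one trans partner and four cis neighbours.
Each bipy is bidentate and must span two cis positions.
Systematic placement gives 3 geometric isomers: H2O trans, SCN cis; H2O cis, SCN cis (chiral); H2O cis, SCN trans.
One of these lacks any improper symmetry element and so occurs as an enantiomeric pair, giving 3 + 1 = 4 stereoisomers in total.

1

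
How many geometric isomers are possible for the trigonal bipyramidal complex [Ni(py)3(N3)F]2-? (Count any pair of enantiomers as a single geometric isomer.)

4

A trigonal bipyramid has two axial and three equatorial sites, which are chemically inequivalent.
The distinct arrangements are (4 in all): N3 axial, F axial; N3 equatorial, F axial; N3 axial, F equatorial; N3 equatorial, F equatorial.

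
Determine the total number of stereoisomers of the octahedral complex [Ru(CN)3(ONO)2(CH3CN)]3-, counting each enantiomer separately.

3

An octahedron has six vertices in three trans pairs; every non-trans pair is cis.
There are 3 geometric isomers: CN mer, ONO trans; CN fac, ONO cis; CN mer, ONO cis.
Each arrangement has an internal mirror plane or centre of symmetry, so none is chiral.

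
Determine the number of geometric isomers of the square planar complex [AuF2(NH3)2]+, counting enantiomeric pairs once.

In a square planar complex each vertex has one trans partner and two cis neighbours.
Systematic placement gives 2 geometric isomers: F cis; F trans.

2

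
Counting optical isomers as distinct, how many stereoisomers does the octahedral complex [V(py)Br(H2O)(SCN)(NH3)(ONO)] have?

The six octahedral sites form three mutually perpendicular trans pairs.
Exhaustive case analysis gives 15 geometric isomers.
Of these, 15 lack any improper symmetry element and so occur as enantiomeric pairs, giving 15 + 15 = 30 stereoisomers in total.

30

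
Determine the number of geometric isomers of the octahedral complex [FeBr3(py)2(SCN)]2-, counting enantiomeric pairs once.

3

In an octahedral complex each vertex has one trans partner and four cis neighbours.
Systematic placement gives 3 geometric isomers: Br mer, py trans; Br mer, py cis; Br fac, py cis.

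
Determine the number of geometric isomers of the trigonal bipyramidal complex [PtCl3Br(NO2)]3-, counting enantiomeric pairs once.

4

In a trigonal bipyramid the two axial positions differ from the three equatorial ones.
Working through the distinct placements yields 4 geometric isomers: Br axial, NO2 equatorial; Br axial, NO2 axial; Br equatorial, NO2 equatorial; Br equatorial, NO2 axial.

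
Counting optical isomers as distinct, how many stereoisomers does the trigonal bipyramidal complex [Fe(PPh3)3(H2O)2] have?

3

The distinct arrangements are (3 in all): H2O both axial; H2O one axial, one equatorial; H2O both equatorial.
Each arrangement has an internal mirror plane or centre of symmetry, so none is chiral.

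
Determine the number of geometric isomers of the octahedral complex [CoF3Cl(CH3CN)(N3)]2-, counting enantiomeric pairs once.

4

The six octahedral sites form three mutually perpendicular trans pairs.
The distinct arrangements are (4 in all): F mer (3 arrangements); F fac (chiral).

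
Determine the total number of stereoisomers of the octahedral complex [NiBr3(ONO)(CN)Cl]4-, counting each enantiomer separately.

An octahedron has six vertices in three trans pairs; every non-trans pair is cis.
Working through the distinct placements yields 4 geometric isomers: Br mer (3 arrangements); Br fac (chiral).
One of these lacks any improper symmetry element and so occurs as an enantiomeric pair, giving 4 + 1 = 5 stereoisomers in total.

5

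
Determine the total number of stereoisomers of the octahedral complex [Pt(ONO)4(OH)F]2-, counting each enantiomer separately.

2

Working through the distinct placements yields 2 geometric isomers: OH and F mutually trans; OH and F mutually cis.
Each arrangement has an internal mirror plane or centre of symmetry, so none is chiral.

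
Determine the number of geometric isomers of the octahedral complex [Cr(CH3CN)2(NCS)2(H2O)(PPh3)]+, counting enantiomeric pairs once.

An octahedron has six vertices in three trans pairs; every non-trans pair is cis.
There are 6 geometric isomers: CH3CN trans, NCS cis; CH3CN trans, NCS trans; CH3CN cis, NCS cis (3 arrangements, 2 chiral); CH3CN cis, NCS trans.

6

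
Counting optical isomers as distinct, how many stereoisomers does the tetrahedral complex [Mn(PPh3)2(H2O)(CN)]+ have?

In a tetrahedral complex all four positions are equivalent and every pair of ligands is adjacent — there is no cis/trans distinction.
Only one geometric arrangement is possible.

1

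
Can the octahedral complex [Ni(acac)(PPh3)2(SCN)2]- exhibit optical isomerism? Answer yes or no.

yes

An octahedron has six vertices in three trans pairs; every non-trans pair is cis.
Each acac is bidentate and must span two cis positions.
Working through the distinct placements yields 3 geometric isomers: PPh3 trans, SCN cis; PPh3 cis, SCN cis (chiral); PPh3 cis, SCN trans.
One of these lacks any improper symmetry element and so occurs as an enantiomeric pair, giving 3 + 1 = 4 stereoisomers in total.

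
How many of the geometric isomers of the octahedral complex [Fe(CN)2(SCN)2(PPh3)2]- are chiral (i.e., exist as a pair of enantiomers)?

In an octahedral complex each vertex has one trans partner and four cis neighbours.
Systematic placement gives 5 geometric isomers: CN trans, SCN trans, PPh3 trans; CN trans, SCN cis, PPh3 cis; CN cis, SCN trans, PPh3 cis; CN cis, SCN cis, PPh3 cis (chiral); CN cis, SCN cis, PPh3 trans.
One of these lacks any improper symmetry element and so occurs as an enantiomeric pair, giving 5 + 1 = 6 stereoisomers in total.

1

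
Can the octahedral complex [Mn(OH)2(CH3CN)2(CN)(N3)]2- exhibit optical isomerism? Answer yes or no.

yes

The six octahedral sites form three mutually perpendicular trans pairs.
Working through the distinct placements yields 6 geometric isomers: OH trans, CH3CN trans; OH cis, CH3CN trans; OH trans, CH3CN cis; OH cis, CH3CN cis (3 arrangements, 2 chiral).
Of these, 2 lack any improper symmetry element and so occur as enantiomeric pairs, giving 6 + 2 = 8 stereoisomers in total.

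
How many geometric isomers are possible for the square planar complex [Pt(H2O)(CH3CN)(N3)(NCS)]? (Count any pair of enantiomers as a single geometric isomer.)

In a square planar complex each vertex has one trans partner and two cis neighbours.
There are 3 geometric isomers: (CH3CN/N3 trans, H2O/NCS trans); (CH3CN/NCS trans, H2O/N3 trans); (CH3CN/H2O trans, N3/NCS trans).

3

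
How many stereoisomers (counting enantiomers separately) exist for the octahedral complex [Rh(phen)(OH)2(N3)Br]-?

6

An octahedron has six vertices in three trans pairs; every non-trans pair is cis.
Each phen is bidentate and must span two cis positions.
Working through the distinct placements yields 4 geometric isomers: OH cis (3 arrangements, 2 chiral); OH trans.
Of these, 2 lack any improper symmetry element and so occur as enantiomeric pairs, giving 4 + 2 = 6 stereoisomers in total.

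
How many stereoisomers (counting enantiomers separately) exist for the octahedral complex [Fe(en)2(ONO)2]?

In an octahedral complex each vertex has one trans partner and four cis neighbours.
Each en is bidentate and must span two cis positions.
The distinct arrangements are (2 in all): ONO trans; ONO cis (chiral).
One of these lacks any improper symmetry element and so occurs as an enantiomeric pair, giving 2 + 1 = 3 stereoisomers in total.

3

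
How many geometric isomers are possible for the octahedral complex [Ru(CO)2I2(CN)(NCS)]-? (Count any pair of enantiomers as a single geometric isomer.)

6

An octahedron has six vertices in three trans pairs; every non-trans pair is cis.
The distinct arrangements are (6 in all): CO cis, I cis (3 arrangements, 2 chiral); CO cis, I trans; CO trans, I cis; CO trans, I trans.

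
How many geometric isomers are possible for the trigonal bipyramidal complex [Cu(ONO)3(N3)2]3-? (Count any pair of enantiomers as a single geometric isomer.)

A trigonal bipyramid has two axial and three equatorial sites, which are chemically inequivalent.
The distinct arrangements are (3 in all): N3 both axial; N3 one axial, one equatorial; N3 both equatorial.

3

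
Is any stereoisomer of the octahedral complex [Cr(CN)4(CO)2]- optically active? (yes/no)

no

In an octahedral complex each vertex has one trans partner and four cis neighbours.
Systematic placement gives 2 geometric isomers: CO trans; CO cis.
Each arrangement has an internal mirror plane or centre of symmetry, so none is chiral.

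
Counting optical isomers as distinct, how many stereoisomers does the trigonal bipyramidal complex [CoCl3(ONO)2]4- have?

Systematic placement gives 3 geometric isomers: ONO both equatorial; ONO one axial, one equatorial; ONO both axial.
Each arrangement has an internal mirror plane or centre of symmetry, so none is chiral.

3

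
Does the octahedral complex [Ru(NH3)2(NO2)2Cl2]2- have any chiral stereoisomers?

yes

Working through the distinct placements yields 5 geometric isomers: NH3 trans, NO2 trans, Cl trans; NH3 cis, NO2 cis, Cl trans; NH3 cis, NO2 trans, Cl cis; NH3 cis, NO2 cis, Cl cis (chiral); NH3 trans, NO2 cis, Cl cis.
One of these lacks any improper symmetry element and so occurs as an enantiomeric pair, giving 5 + 1 = 6 stereoisomers in total.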